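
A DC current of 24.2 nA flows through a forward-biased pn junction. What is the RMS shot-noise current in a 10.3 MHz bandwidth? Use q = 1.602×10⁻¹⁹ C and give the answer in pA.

I_n = √(2qI·B)
2qI·B = 2 × 1.602×10⁻¹⁹ × 2.42×10⁻⁸ × 1.03×10⁷ = 7.99×10⁻²⁰ A²
I_n = √(7.99×10⁻²⁰) = 2.83×10⁻¹⁰ A = 283 pA

283 pA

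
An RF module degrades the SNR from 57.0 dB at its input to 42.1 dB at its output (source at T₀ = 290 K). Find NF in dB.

14.9 dB

NF (dB) = SNR_in(dB) − SNR_out(dB) when the source is at T₀
NF = 57.0 − 42.1 = 14.9 dB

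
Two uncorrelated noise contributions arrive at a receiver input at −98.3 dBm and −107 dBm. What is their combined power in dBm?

Convert to linear, add, convert back:
P₁ = 1.48×10⁻¹³ W, P₂ = 2.00×10⁻¹⁴ W
P_tot = 1.68×10⁻¹³ W → 10 log₁₀(P_tot / 10⁻³) = −97.8 dBm

−97.8 dBm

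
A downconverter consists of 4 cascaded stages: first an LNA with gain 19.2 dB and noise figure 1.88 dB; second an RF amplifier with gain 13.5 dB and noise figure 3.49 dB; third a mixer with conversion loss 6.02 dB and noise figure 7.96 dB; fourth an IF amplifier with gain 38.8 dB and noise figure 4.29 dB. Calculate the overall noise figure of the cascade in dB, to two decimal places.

Convert to linear (a loss of L dB is a gain of −L dB): F_i = 10^(NF_i/10), G_i = 10^(G_i,dB/10)
  Stage 1: F_1 = 10^(1.88/10) = 1.542, G_1 = 10^(19.2/10) = 83.18
  Stage 2: F_2 = 10^(3.49/10) = 2.234, G_2 = 10^(13.5/10) = 22.39
  Stage 3: F_3 = 10^(7.96/10) = 6.252, G_3 = 10^(−6.02/10) = 0.2500
  Stage 4: F_4 = 10^(4.29/10) = 2.685, G_4 = 10^(38.8/10) = 7586
Friis cascade:
  F = 1.542 + (2.234 − 1)/83.18 + (6.252 − 1)/1862 + (2.685 − 1)/465.6 = 1.563
NF = 10 log₁₀(1.563) = 1.94 dB

1.94 dB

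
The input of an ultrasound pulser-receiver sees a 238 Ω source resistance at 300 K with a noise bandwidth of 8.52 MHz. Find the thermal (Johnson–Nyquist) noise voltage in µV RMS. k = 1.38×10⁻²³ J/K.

5.79 µV

V_n = √(4kTRB)
4kTRB = 4 × 1.38×10⁻²³ × 300 × 2.38×10² × 8.52×10⁶ = 3.36×10⁻¹¹ V²
V_n = √(3.36×10⁻¹¹) = 5.79×10⁻⁶ V = 5.79 µV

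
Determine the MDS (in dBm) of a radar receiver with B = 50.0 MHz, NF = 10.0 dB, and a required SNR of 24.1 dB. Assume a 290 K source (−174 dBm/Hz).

Sensitivity = −174 + 10 log₁₀(B) + NF + SNR_min
= −174 + 76.99 + 10.0 + 24.1
= −62.91 dBm → −62.9 dBm

−62.9 dBm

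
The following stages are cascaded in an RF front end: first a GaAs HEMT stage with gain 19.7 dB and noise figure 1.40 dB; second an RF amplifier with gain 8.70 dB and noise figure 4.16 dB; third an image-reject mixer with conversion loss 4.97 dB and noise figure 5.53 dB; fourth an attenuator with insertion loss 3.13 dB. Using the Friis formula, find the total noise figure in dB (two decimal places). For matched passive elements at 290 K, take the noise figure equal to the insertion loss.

1.48 dB

Convert to linear (a loss of L dB is a gain of −L dB): F_i = 10^(NF_i/10), G_i = 10^(G_i,dB/10)
  Stage 1: F_1 = 10^(1.40/10) = 1.380, G_1 = 10^(19.7/10) = 93.33
  Stage 2: F_2 = 10^(4.16/10) = 2.606, G_2 = 10^(8.70/10) = 7.413
  Stage 3: F_3 = 10^(5.53/10) = 3.573, G_3 = 10^(−4.97/10) = 0.3184
  Stage 4: F_4 = 10^(3.13/10) = 2.056, G_4 = 10^(−3.13/10) = 0.4864
Friis cascade:
  F = 1.380 + (2.606 − 1)/93.33 + (3.573 − 1)/691.8 + (2.056 − 1)/220.3 = 1.406
NF = 10 log₁₀(1.406) = 1.48 dB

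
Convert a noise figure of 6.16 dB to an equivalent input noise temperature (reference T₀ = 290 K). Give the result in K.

F = 10^(6.16/10) = 4.13048
T_e = (F − 1)·T₀ = (4.13048 − 1) × 290 = 908 K

908 K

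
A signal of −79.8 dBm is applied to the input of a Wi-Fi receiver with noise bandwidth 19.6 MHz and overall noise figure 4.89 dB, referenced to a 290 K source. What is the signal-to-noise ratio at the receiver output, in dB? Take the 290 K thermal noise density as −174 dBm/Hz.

Noise floor: N = −174 + 10 log₁₀(B) + NF
10 log₁₀(1.96×10⁷) = 72.92 dB
N = −174 + 72.92 + 4.89 = −96.19 dBm
SNR = P_sig − N = −79.8 − (−96.19) = 16.39 dB → 16.4 dB

16.4 dB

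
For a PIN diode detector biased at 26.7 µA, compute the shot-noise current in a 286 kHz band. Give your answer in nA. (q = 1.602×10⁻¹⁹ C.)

I_n = √(2qI·B)
2qI·B = 2 × 1.602×10⁻¹⁹ × 2.67×10⁻⁵ × 2.86×10⁵ = 2.45×10⁻¹⁸ A²
I_n = √(2.45×10⁻¹⁸) = 1.56×10⁻⁹ A = 1.56 nA

1.56 nA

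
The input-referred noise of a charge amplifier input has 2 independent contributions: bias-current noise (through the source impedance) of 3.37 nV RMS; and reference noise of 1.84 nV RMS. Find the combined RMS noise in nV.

Uncorrelated sources add in power (mean-square): V_tot = √(ΣV_i²)
V_tot = √[(3.37×10⁻⁹)² + (1.84×10⁻⁹)²] = 3.84×10⁻⁹ V = 3.84 nV

3.84 nV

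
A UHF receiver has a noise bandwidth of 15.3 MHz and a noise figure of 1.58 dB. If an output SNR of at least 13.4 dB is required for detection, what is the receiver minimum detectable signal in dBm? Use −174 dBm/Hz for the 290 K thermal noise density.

−87.2 dBm

Sensitivity = −174 + 10 log₁₀(B) + NF + SNR_min
= −174 + 71.85 + 1.58 + 13.4
= −87.17 dBm → −87.2 dBm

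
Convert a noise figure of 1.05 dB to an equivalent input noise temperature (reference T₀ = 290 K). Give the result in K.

79.3 K

F = 10^(1.05/10) = 1.2735
T_e = (F − 1)·T₀ = (1.2735 − 1) × 290 = 79.3 K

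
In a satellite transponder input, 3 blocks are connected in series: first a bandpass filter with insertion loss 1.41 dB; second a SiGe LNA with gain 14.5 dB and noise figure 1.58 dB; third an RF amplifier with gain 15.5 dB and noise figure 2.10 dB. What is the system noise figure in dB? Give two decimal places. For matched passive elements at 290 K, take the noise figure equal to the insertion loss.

Convert to linear (a loss of L dB is a gain of −L dB): F_i = 10^(NF_i/10), G_i = 10^(G_i,dB/10)
  Stage 1: F_1 = 10^(1.41/10) = 1.384, G_1 = 10^(−1.41/10) = 0.7228
  Stage 2: F_2 = 10^(1.58/10) = 1.439, G_2 = 10^(14.5/10) = 28.18
  Stage 3: F_3 = 10^(2.10/10) = 1.622, G_3 = 10^(15.5/10) = 35.48
Friis cascade:
  F = 1.384 + (1.439 − 1)/0.7228 + (1.622 − 1)/20.37 = 2.021
NF = 10 log₁₀(2.021) = 3.06 dB

3.06 dB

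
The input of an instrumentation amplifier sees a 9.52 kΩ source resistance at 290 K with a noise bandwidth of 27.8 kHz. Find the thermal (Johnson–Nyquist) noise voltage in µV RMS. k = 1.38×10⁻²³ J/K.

2.06 µV

V_n = √(4kTRB)
4kTRB = 4 × 1.38×10⁻²³ × 290 × 9.52×10³ × 2.78×10⁴ = 4.24×10⁻¹² V²
V_n = √(4.24×10⁻¹²) = 2.06×10⁻⁶ V = 2.06 µV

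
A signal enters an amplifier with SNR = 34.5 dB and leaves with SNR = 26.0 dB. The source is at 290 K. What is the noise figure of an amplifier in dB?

8.5 dB

NF (dB) = SNR_in(dB) − SNR_out(dB) when the source is at T₀
NF = 34.5 − 26.0 = 8.5 dB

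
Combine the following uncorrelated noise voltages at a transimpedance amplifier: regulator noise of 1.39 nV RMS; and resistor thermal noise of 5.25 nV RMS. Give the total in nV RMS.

Uncorrelated sources add in power (mean-square): V_tot = √(ΣV_i²)
V_tot = √[(1.39×10⁻⁹)² + (5.25×10⁻⁹)²] = 5.43×10⁻⁹ V = 5.43 nV

5.43 nV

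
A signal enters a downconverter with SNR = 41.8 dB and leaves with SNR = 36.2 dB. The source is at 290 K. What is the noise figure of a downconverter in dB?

5.6 dB

NF (dB) = SNR_in(dB) − SNR_out(dB) when the source is at T₀
NF = 41.8 − 36.2 = 5.6 dB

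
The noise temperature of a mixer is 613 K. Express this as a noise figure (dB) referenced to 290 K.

4.93 dB

F = 1 + T_e/T₀ = 1 + 613/290 = 3.11379
NF = 10 log₁₀(3.11379) = 4.93 dB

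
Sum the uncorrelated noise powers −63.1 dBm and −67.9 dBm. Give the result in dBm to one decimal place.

Convert to linear, add, convert back:
P₁ = 4.90×10⁻¹⁰ W, P₂ = 1.62×10⁻¹⁰ W
P_tot = 6.52×10⁻¹⁰ W → 10 log₁₀(P_tot / 10⁻³) = −61.9 dBm

−61.9 dBm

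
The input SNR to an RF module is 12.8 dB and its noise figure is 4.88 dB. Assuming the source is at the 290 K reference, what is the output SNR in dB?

7.92 dB

By definition F = SNR_in/SNR_out, so in dB: SNR_out = SNR_in − NF
SNR_out = 12.8 − 4.88 = 7.92 dB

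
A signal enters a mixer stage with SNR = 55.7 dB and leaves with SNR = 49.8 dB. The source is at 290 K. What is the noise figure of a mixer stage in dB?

5.9 dB

NF (dB) = SNR_in(dB) − SNR_out(dB) when the source is at T₀
NF = 55.7 − 49.8 = 5.9 dB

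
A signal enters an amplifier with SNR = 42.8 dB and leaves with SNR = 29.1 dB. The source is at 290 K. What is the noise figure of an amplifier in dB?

13.7 dB

NF (dB) = SNR_in(dB) − SNR_out(dB) when the source is at T₀
NF = 42.8 − 29.1 = 13.7 dB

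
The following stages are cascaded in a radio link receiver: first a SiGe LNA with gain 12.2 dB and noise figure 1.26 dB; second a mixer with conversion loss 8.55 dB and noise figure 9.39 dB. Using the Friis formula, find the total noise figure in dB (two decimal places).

Convert to linear (a loss of L dB is a gain of −L dB): F_i = 10^(NF_i/10), G_i = 10^(G_i,dB/10)
  Stage 1: F_1 = 10^(1.26/10) = 1.337, G_1 = 10^(12.2/10) = 16.60
  Stage 2: F_2 = 10^(9.39/10) = 8.690, G_2 = 10^(−8.55/10) = 0.1396
Friis cascade:
  F = 1.337 + (8.690 − 1)/16.60 = 1.800
NF = 10 log₁₀(1.800) = 2.55 dB

2.55 dB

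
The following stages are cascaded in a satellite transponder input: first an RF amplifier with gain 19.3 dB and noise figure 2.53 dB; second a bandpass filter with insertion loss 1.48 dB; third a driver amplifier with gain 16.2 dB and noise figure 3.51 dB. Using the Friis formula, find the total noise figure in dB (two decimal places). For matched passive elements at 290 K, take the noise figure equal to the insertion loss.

2.59 dB

Convert to linear (a loss of L dB is a gain of −L dB): F_i = 10^(NF_i/10), G_i = 10^(G_i,dB/10)
  Stage 1: F_1 = 10^(2.53/10) = 1.791, G_1 = 10^(19.3/10) = 85.11
  Stage 2: F_2 = 10^(1.48/10) = 1.406, G_2 = 10^(−1.48/10) = 0.7112
  Stage 3: F_3 = 10^(3.51/10) = 2.244, G_3 = 10^(16.2/10) = 41.69
Friis cascade:
  F = 1.791 + (1.406 − 1)/85.11 + (2.244 − 1)/60.53 = 1.816
NF = 10 log₁₀(1.816) = 2.59 dB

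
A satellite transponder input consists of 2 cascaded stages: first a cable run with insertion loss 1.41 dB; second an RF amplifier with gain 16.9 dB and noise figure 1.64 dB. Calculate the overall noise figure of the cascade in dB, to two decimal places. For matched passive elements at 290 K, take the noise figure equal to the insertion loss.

3.05 dB

Convert to linear (a loss of L dB is a gain of −L dB): F_i = 10^(NF_i/10), G_i = 10^(G_i,dB/10)
  Stage 1: F_1 = 10^(1.41/10) = 1.384, G_1 = 10^(−1.41/10) = 0.7228
  Stage 2: F_2 = 10^(1.64/10) = 1.459, G_2 = 10^(16.9/10) = 48.98
Friis cascade:
  F = 1.384 + (1.459 − 1)/0.7228 = 2.018
NF = 10 log₁₀(2.018) = 3.05 dB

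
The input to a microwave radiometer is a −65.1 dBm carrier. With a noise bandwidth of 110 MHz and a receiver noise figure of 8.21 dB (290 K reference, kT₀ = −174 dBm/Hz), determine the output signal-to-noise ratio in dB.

Noise floor: N = −174 + 10 log₁₀(B) + NF
10 log₁₀(1.10×10⁸) = 80.41 dB
N = −174 + 80.41 + 8.21 = −85.38 dBm
SNR = P_sig − N = −65.1 − (−85.38) = 20.28 dB → 20.3 dB

20.3 dB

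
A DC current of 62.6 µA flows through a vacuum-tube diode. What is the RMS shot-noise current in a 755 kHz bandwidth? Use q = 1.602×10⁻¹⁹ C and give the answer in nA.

I_n = √(2qI·B)
2qI·B = 2 × 1.602×10⁻¹⁹ × 6.26×10⁻⁵ × 7.55×10⁵ = 1.51×10⁻¹⁷ A²
I_n = √(1.51×10⁻¹⁷) = 3.89×10⁻⁹ A = 3.89 nA

3.89 nA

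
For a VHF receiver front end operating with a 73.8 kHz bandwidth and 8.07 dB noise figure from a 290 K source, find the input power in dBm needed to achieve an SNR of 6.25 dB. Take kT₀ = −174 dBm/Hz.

Sensitivity = −174 + 10 log₁₀(B) + NF + SNR_min
= −174 + 48.68 + 8.07 + 6.25
= −111.00 dBm → −111.0 dBm

−111.0 dBm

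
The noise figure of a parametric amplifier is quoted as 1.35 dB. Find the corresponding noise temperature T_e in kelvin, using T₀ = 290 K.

106 K

F = 10^(1.35/10) = 1.36458
T_e = (F − 1)·T₀ = (1.36458 − 1) × 290 = 106 K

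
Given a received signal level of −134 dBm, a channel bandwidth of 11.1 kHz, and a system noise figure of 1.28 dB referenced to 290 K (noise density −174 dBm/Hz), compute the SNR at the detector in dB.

Noise floor: N = −174 + 10 log₁₀(B) + NF
10 log₁₀(1.11×10⁴) = 40.45 dB
N = −174 + 40.45 + 1.28 = −132.27 dBm
SNR = P_sig − N = −134 − (−132.27) = −1.73 dB → −1.7 dB

−1.7 dB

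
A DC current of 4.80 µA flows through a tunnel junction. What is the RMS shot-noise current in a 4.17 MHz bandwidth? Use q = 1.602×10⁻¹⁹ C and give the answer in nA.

I_n = √(2qI·B)
2qI·B = 2 × 1.602×10⁻¹⁹ × 4.80×10⁻⁶ × 4.17×10⁶ = 6.41×10⁻¹⁸ A²
I_n = √(6.41×10⁻¹⁸) = 2.53×10⁻⁹ A = 2.53 nA

2.53 nA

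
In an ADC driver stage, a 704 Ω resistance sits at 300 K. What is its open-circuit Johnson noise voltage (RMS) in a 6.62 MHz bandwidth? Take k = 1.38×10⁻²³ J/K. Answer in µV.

V_n = √(4kTRB)
4kTRB = 4 × 1.38×10⁻²³ × 300 × 7.04×10² × 6.62×10⁶ = 7.72×10⁻¹¹ V²
V_n = √(7.72×10⁻¹¹) = 8.79×10⁻⁶ V = 8.79 µV

8.79 µV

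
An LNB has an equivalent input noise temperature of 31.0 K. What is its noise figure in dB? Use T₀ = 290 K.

0.441 dB

F = 1 + T_e/T₀ = 1 + 31.0/290 = 1.1069
NF = 10 log₁₀(1.1069) = 0.441 dB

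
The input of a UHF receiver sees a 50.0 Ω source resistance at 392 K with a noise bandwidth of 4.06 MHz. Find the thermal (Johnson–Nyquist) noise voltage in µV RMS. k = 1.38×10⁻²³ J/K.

2.10 µV

V_n = √(4kTRB)
4kTRB = 4 × 1.38×10⁻²³ × 392 × 5.00×10¹ × 4.06×10⁶ = 4.39×10⁻¹² V²
V_n = √(4.39×10⁻¹²) = 2.10×10⁻⁶ V = 2.10 µV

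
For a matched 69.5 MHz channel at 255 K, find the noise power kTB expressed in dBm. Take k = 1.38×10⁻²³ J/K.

−96.1 dBm

P_n = kTB = 1.38×10⁻²³ × 255 × 6.95×10⁷ = 2.45×10⁻¹³ W
In dBm: 10 log₁₀(2.45×10⁻¹³ / 10⁻³) = −96.1 dBm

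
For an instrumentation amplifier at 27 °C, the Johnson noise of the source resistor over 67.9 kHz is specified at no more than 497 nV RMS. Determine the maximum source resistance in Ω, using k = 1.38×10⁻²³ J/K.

220 Ω

T = 27 °C + 273.15 = 300.15 K
Johnson–Nyquist: V_n = √(4kTRB) ⇒ R = V_n² / (4kTB)
4kTB = 4 × 1.38×10⁻²³ × 300.15 × 6.79×10⁴ = 1.12×10⁻¹⁵
R = (4.97×10⁻⁷)² / 1.12×10⁻¹⁵ = 2.20×10² Ω = 220 Ω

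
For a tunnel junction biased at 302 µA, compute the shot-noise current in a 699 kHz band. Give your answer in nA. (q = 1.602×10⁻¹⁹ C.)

I_n = √(2qI·B)
2qI·B = 2 × 1.602×10⁻¹⁹ × 3.02×10⁻⁴ × 6.99×10⁵ = 6.76×10⁻¹⁷ A²
I_n = √(6.76×10⁻¹⁷) = 8.22×10⁻⁹ A = 8.22 nA

8.22 nA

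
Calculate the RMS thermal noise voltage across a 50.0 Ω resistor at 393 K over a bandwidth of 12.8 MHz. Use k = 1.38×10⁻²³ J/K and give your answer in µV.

3.73 µV

V_n = √(4kTRB)
4kTRB = 4 × 1.38×10⁻²³ × 393 × 5.00×10¹ × 1.28×10⁷ = 1.39×10⁻¹¹ V²
V_n = √(1.39×10⁻¹¹) = 3.73×10⁻⁶ V = 3.73 µV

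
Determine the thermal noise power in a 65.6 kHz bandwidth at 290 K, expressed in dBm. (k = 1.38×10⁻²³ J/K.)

−125.8 dBm

P_n = kTB = 1.38×10⁻²³ × 290 × 6.56×10⁴ = 2.63×10⁻¹⁶ W
In dBm: 10 log₁₀(2.63×10⁻¹⁶ / 10⁻³) = −125.8 dBm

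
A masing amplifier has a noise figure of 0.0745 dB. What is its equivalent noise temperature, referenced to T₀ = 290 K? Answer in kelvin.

F = 10^(0.0745/10) = 1.0173
T_e = (F − 1)·T₀ = (1.0173 − 1) × 290 = 5.02 K

5.02 K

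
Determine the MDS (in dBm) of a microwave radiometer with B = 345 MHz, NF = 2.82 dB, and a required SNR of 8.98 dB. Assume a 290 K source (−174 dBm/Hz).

−76.8 dBm

Sensitivity = −174 + 10 log₁₀(B) + NF + SNR_min
= −174 + 85.38 + 2.82 + 8.98
= −76.82 dBm → −76.8 dBm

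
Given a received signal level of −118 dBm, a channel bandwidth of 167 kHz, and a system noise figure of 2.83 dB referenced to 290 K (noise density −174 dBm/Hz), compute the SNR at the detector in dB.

Noise floor: N = −174 + 10 log₁₀(B) + NF
10 log₁₀(1.67×10⁵) = 52.23 dB
N = −174 + 52.23 + 2.83 = −118.94 dBm
SNR = P_sig − N = −118 − (−118.94) = 0.94 dB → 0.9 dB

0.9 dB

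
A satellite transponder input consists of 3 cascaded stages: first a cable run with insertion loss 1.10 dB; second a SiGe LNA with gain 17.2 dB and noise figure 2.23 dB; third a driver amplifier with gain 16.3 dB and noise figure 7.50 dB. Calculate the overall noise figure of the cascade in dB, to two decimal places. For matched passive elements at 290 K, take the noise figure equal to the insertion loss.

Convert to linear (a loss of L dB is a gain of −L dB): F_i = 10^(NF_i/10), G_i = 10^(G_i,dB/10)
  Stage 1: F_1 = 10^(1.10/10) = 1.288, G_1 = 10^(−1.10/10) = 0.7762
  Stage 2: F_2 = 10^(2.23/10) = 1.671, G_2 = 10^(17.2/10) = 52.48
  Stage 3: F_3 = 10^(7.50/10) = 5.623, G_3 = 10^(16.3/10) = 42.66
Friis cascade:
  F = 1.288 + (1.671 − 1)/0.7762 + (5.623 − 1)/40.74 = 2.266
NF = 10 log₁₀(2.266) = 3.55 dB

3.55 dB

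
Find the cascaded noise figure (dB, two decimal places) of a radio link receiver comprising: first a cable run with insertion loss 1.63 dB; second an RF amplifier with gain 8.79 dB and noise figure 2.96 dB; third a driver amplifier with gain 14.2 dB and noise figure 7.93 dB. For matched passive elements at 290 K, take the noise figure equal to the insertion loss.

5.89 dB

Convert to linear (a loss of L dB is a gain of −L dB): F_i = 10^(NF_i/10), G_i = 10^(G_i,dB/10)
  Stage 1: F_1 = 10^(1.63/10) = 1.455, G_1 = 10^(−1.63/10) = 0.6871
  Stage 2: F_2 = 10^(2.96/10) = 1.977, G_2 = 10^(8.79/10) = 7.568
  Stage 3: F_3 = 10^(7.93/10) = 6.209, G_3 = 10^(14.2/10) = 26.30
Friis cascade:
  F = 1.455 + (1.977 − 1)/0.6871 + (6.209 − 1)/5.200 = 3.879
NF = 10 log₁₀(3.879) = 5.89 dB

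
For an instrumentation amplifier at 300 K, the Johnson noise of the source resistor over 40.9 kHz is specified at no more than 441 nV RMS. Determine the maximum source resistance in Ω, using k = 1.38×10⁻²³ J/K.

287 Ω

Johnson–Nyquist: V_n = √(4kTRB) ⇒ R = V_n² / (4kTB)
4kTB = 4 × 1.38×10⁻²³ × 300 × 4.09×10⁴ = 6.77×10⁻¹⁶
R = (4.41×10⁻⁷)² / 6.77×10⁻¹⁶ = 2.87×10² Ω = 287 Ω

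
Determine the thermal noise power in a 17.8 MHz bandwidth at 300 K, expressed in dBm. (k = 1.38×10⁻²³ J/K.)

−101.3 dBm

P_n = kTB = 1.38×10⁻²³ × 300 × 1.78×10⁷ = 7.37×10⁻¹⁴ W
In dBm: 10 log₁₀(7.37×10⁻¹⁴ / 10⁻³) = −101.3 dBm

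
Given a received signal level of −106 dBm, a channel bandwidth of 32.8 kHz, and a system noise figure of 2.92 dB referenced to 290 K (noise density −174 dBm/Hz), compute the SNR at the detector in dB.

Noise floor: N = −174 + 10 log₁₀(B) + NF
10 log₁₀(3.28×10⁴) = 45.16 dB
N = −174 + 45.16 + 2.92 = −125.92 dBm
SNR = P_sig − N = −106 − (−125.92) = 19.92 dB → 19.9 dB

19.9 dB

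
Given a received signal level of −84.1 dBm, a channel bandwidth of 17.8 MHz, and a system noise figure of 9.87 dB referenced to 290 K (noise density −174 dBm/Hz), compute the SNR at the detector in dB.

Noise floor: N = −174 + 10 log₁₀(B) + NF
10 log₁₀(1.78×10⁷) = 72.5 dB
N = −174 + 72.5 + 9.87 = −91.63 dBm
SNR = P_sig − N = −84.1 − (−91.63) = 7.53 dB → 7.5 dB

7.5 dB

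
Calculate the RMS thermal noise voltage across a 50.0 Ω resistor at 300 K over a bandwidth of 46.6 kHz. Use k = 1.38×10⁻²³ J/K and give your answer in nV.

196 nV

V_n = √(4kTRB)
4kTRB = 4 × 1.38×10⁻²³ × 300 × 5.00×10¹ × 4.66×10⁴ = 3.86×10⁻¹⁴ V²
V_n = √(3.86×10⁻¹⁴) = 1.96×10⁻⁷ V = 196 nV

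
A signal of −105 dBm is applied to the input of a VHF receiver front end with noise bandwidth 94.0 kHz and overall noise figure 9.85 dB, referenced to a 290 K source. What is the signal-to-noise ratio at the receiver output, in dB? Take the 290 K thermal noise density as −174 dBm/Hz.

Noise floor: N = −174 + 10 log₁₀(B) + NF
10 log₁₀(9.40×10⁴) = 49.73 dB
N = −174 + 49.73 + 9.85 = −114.42 dBm
SNR = P_sig − N = −105 − (−114.42) = 9.42 dB → 9.4 dB

9.4 dB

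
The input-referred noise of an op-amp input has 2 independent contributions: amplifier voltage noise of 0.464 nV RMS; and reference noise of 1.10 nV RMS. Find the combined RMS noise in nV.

Uncorrelated sources add in power (mean-square): V_tot = √(ΣV_i²)
V_tot = √[(4.64×10⁻¹⁰)² + (1.10×10⁻⁹)²] = 1.19×10⁻⁹ V = 1.19 nV

1.19 nV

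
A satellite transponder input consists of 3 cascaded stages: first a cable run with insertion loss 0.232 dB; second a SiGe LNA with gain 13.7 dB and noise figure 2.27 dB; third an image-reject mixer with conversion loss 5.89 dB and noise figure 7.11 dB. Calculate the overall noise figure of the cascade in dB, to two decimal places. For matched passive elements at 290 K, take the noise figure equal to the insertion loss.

2.93 dB

Convert to linear (a loss of L dB is a gain of −L dB): F_i = 10^(NF_i/10), G_i = 10^(G_i,dB/10)
  Stage 1: F_1 = 10^(0.232/10) = 1.055, G_1 = 10^(−0.232/10) = 0.9480
  Stage 2: F_2 = 10^(2.27/10) = 1.687, G_2 = 10^(13.7/10) = 23.44
  Stage 3: F_3 = 10^(7.11/10) = 5.140, G_3 = 10^(−5.89/10) = 0.2576
Friis cascade:
  F = 1.055 + (1.687 − 1)/0.9480 + (5.140 − 1)/22.22 = 1.965
NF = 10 log₁₀(1.965) = 2.93 dB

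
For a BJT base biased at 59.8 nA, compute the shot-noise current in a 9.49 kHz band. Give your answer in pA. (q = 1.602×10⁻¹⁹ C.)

I_n = √(2qI·B)
2qI·B = 2 × 1.602×10⁻¹⁹ × 5.98×10⁻⁸ × 9.49×10³ = 1.82×10⁻²² A²
I_n = √(1.82×10⁻²²) = 1.35×10⁻¹¹ A = 13.5 pA

13.5 pA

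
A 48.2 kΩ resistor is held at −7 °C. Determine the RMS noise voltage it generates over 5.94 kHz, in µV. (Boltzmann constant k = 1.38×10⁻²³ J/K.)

T = −7 °C + 273.15 = 266.15 K
V_n = √(4kTRB)
4kTRB = 4 × 1.38×10⁻²³ × 266.15 × 4.82×10⁴ × 5.94×10³ = 4.21×10⁻¹² V²
V_n = √(4.21×10⁻¹²) = 2.05×10⁻⁶ V = 2.05 µV

2.05 µV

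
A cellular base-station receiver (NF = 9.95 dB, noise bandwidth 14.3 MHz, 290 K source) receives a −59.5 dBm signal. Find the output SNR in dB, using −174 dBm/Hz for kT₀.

33.0 dB

Noise floor: N = −174 + 10 log₁₀(B) + NF
10 log₁₀(1.43×10⁷) = 71.55 dB
N = −174 + 71.55 + 9.95 = −92.50 dBm
SNR = P_sig − N = −59.5 − (−92.50) = 33.00 dB → 33.0 dB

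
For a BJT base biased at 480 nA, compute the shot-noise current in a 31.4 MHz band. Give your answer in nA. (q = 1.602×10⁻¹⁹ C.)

I_n = √(2qI·B)
2qI·B = 2 × 1.602×10⁻¹⁹ × 4.80×10⁻⁷ × 3.14×10⁷ = 4.83×10⁻¹⁸ A²
I_n = √(4.83×10⁻¹⁸) = 2.20×10⁻⁹ A = 2.20 nA

2.20 nA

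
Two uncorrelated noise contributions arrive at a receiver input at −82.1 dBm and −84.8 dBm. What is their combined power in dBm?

−80.2 dBm

Convert to linear, add, convert back:
P₁ = 6.17×10⁻¹² W, P₂ = 3.31×10⁻¹² W
P_tot = 9.48×10⁻¹² W → 10 log₁₀(P_tot / 10⁻³) = −80.2 dBm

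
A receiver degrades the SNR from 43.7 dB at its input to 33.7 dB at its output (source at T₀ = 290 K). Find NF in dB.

10.0 dB

NF (dB) = SNR_in(dB) − SNR_out(dB) when the source is at T₀
NF = 43.7 − 33.7 = 10.0 dB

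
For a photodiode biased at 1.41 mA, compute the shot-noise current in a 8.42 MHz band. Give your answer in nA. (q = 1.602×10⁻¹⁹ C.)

61.7 nA

I_n = √(2qI·B)
2qI·B = 2 × 1.602×10⁻¹⁹ × 1.41×10⁻³ × 8.42×10⁶ = 3.80×10⁻¹⁵ A²
I_n = √(3.80×10⁻¹⁵) = 6.17×10⁻⁸ A = 61.7 nA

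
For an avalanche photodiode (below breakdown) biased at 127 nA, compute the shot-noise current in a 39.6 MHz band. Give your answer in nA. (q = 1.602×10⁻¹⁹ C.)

I_n = √(2qI·B)
2qI·B = 2 × 1.602×10⁻¹⁹ × 1.27×10⁻⁷ × 3.96×10⁷ = 1.61×10⁻¹⁸ A²
I_n = √(1.61×10⁻¹⁸) = 1.27×10⁻⁹ A = 1.27 nA

1.27 nA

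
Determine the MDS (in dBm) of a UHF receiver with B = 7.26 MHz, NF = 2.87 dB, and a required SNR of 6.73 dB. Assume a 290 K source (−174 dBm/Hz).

Sensitivity = −174 + 10 log₁₀(B) + NF + SNR_min
= −174 + 68.61 + 2.87 + 6.73
= −95.79 dBm → −95.8 dBm

−95.8 dBm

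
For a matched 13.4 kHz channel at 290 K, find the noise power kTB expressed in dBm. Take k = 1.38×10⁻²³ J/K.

−132.7 dBm

P_n = kTB = 1.38×10⁻²³ × 290 × 1.34×10⁴ = 5.36×10⁻¹⁷ W
In dBm: 10 log₁₀(5.36×10⁻¹⁷ / 10⁻³) = −132.7 dBm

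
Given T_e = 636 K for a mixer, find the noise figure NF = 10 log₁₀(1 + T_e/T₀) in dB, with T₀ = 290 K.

5.04 dB

F = 1 + T_e/T₀ = 1 + 636/290 = 3.1931
NF = 10 log₁₀(3.1931) = 5.04 dB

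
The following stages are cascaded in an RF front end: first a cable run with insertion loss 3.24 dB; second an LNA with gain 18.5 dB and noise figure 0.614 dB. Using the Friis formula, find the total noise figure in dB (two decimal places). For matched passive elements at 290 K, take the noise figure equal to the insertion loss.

3.85 dB

Convert to linear (a loss of L dB is a gain of −L dB): F_i = 10^(NF_i/10), G_i = 10^(G_i,dB/10)
  Stage 1: F_1 = 10^(3.24/10) = 2.109, G_1 = 10^(−3.24/10) = 0.4742
  Stage 2: F_2 = 10^(0.614/10) = 1.152, G_2 = 10^(18.5/10) = 70.79
Friis cascade:
  F = 2.109 + (1.152 − 1)/0.4742 = 2.429
NF = 10 log₁₀(2.429) = 3.85 dB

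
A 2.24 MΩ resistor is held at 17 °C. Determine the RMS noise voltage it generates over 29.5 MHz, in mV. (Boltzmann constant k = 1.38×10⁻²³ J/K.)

T = 17 °C + 273.15 = 290.15 K
V_n = √(4kTRB)
4kTRB = 4 × 1.38×10⁻²³ × 290.15 × 2.24×10⁶ × 2.95×10⁷ = 1.06×10⁻⁶ V²
V_n = √(1.06×10⁻⁶) = 1.03×10⁻³ V = 1.03 mV

1.03 mV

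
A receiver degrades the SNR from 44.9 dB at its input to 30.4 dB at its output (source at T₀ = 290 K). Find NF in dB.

NF (dB) = SNR_in(dB) − SNR_out(dB) when the source is at T₀
NF = 44.9 − 30.4 = 14.5 dB

14.5 dB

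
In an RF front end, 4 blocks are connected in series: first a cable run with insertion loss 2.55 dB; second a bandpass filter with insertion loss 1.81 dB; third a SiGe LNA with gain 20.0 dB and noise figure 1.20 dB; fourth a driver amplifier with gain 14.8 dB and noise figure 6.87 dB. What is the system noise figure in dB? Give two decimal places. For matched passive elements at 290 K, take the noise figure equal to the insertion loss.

5.69 dB

Convert to linear (a loss of L dB is a gain of −L dB): F_i = 10^(NF_i/10), G_i = 10^(G_i,dB/10)
  Stage 1: F_1 = 10^(2.55/10) = 1.799, G_1 = 10^(−2.55/10) = 0.5559
  Stage 2: F_2 = 10^(1.81/10) = 1.517, G_2 = 10^(−1.81/10) = 0.6592
  Stage 3: F_3 = 10^(1.20/10) = 1.318, G_3 = 10^(20.0/10) = 100.0
  Stage 4: F_4 = 10^(6.87/10) = 4.864, G_4 = 10^(14.8/10) = 30.20
Friis cascade:
  F = 1.799 + (1.517 − 1)/0.5559 + (1.318 − 1)/0.3664 + (4.864 − 1)/36.64 = 3.703
NF = 10 log₁₀(3.703) = 5.69 dB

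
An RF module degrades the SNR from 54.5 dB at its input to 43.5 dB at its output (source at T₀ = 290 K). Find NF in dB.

NF (dB) = SNR_in(dB) − SNR_out(dB) when the source is at T₀
NF = 54.5 − 43.5 = 11.0 dB

11.0 dB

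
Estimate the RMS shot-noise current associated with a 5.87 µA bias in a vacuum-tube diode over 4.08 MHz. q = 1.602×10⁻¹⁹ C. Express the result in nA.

I_n = √(2qI·B)
2qI·B = 2 × 1.602×10⁻¹⁹ × 5.87×10⁻⁶ × 4.08×10⁶ = 7.67×10⁻¹⁸ A²
I_n = √(7.67×10⁻¹⁸) = 2.77×10⁻⁹ A = 2.77 nA

2.77 nA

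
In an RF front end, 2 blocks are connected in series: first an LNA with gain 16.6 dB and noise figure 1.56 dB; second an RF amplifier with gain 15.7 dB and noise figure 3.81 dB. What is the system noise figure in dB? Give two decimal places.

Convert to linear (a loss of L dB is a gain of −L dB): F_i = 10^(NF_i/10), G_i = 10^(G_i,dB/10)
  Stage 1: F_1 = 10^(1.56/10) = 1.432, G_1 = 10^(16.6/10) = 45.71
  Stage 2: F_2 = 10^(3.81/10) = 2.404, G_2 = 10^(15.7/10) = 37.15
Friis cascade:
  F = 1.432 + (2.404 − 1)/45.71 = 1.463
NF = 10 log₁₀(1.463) = 1.65 dB

1.65 dB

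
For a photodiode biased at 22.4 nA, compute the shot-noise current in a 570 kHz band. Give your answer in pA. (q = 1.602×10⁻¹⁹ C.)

I_n = √(2qI·B)
2qI·B = 2 × 1.602×10⁻¹⁹ × 2.24×10⁻⁸ × 5.70×10⁵ = 4.09×10⁻²¹ A²
I_n = √(4.09×10⁻²¹) = 6.40×10⁻¹¹ A = 64.0 pA

64.0 pA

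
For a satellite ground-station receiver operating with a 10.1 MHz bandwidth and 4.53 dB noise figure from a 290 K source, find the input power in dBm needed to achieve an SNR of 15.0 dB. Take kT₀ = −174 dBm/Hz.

−84.4 dBm

Sensitivity = −174 + 10 log₁₀(B) + NF + SNR_min
= −174 + 70.04 + 4.53 + 15.0
= −84.43 dBm → −84.4 dBm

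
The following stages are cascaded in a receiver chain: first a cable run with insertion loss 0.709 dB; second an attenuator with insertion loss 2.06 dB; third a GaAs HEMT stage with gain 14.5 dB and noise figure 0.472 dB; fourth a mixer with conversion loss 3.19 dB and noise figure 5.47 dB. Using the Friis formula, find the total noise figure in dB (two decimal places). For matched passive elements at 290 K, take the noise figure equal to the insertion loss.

Convert to linear (a loss of L dB is a gain of −L dB): F_i = 10^(NF_i/10), G_i = 10^(G_i,dB/10)
  Stage 1: F_1 = 10^(0.709/10) = 1.177, G_1 = 10^(−0.709/10) = 0.8494
  Stage 2: F_2 = 10^(2.06/10) = 1.607, G_2 = 10^(−2.06/10) = 0.6223
  Stage 3: F_3 = 10^(0.472/10) = 1.115, G_3 = 10^(14.5/10) = 28.18
  Stage 4: F_4 = 10^(5.47/10) = 3.524, G_4 = 10^(−3.19/10) = 0.4797
Friis cascade:
  F = 1.177 + (1.607 − 1)/0.8494 + (1.115 − 1)/0.5286 + (3.524 − 1)/14.90 = 2.279
NF = 10 log₁₀(2.279) = 3.58 dB

3.58 dB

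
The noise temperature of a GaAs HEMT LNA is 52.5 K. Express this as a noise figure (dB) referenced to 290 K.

F = 1 + T_e/T₀ = 1 + 52.5/290 = 1.18103
NF = 10 log₁₀(1.18103) = 0.723 dB

0.723 dB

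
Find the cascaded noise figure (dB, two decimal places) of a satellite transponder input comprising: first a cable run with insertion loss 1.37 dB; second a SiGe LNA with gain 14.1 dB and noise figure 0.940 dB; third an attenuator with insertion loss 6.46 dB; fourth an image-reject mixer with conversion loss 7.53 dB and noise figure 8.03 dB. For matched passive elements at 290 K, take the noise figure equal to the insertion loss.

4.98 dB

Convert to linear (a loss of L dB is a gain of −L dB): F_i = 10^(NF_i/10), G_i = 10^(G_i,dB/10)
  Stage 1: F_1 = 10^(1.37/10) = 1.371, G_1 = 10^(−1.37/10) = 0.7295
  Stage 2: F_2 = 10^(0.940/10) = 1.242, G_2 = 10^(14.1/10) = 25.70
  Stage 3: F_3 = 10^(6.46/10) = 4.426, G_3 = 10^(−6.46/10) = 0.2259
  Stage 4: F_4 = 10^(8.03/10) = 6.353, G_4 = 10^(−7.53/10) = 0.1766
Friis cascade:
  F = 1.371 + (1.242 − 1)/0.7295 + (4.426 − 1)/18.75 + (6.353 − 1)/4.236 = 3.149
NF = 10 log₁₀(3.149) = 4.98 dB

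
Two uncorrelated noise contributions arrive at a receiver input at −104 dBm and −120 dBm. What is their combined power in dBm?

Convert to linear, add, convert back:
P₁ = 3.98×10⁻¹⁴ W, P₂ = 1.00×10⁻¹⁵ W
P_tot = 4.08×10⁻¹⁴ W → 10 log₁₀(P_tot / 10⁻³) = −103.9 dBm

−103.9 dBm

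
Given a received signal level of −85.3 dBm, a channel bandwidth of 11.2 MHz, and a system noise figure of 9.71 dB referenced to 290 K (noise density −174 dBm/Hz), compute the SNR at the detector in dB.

Noise floor: N = −174 + 10 log₁₀(B) + NF
10 log₁₀(1.12×10⁷) = 70.49 dB
N = −174 + 70.49 + 9.71 = −93.80 dBm
SNR = P_sig − N = −85.3 − (−93.80) = 8.50 dB → 8.5 dB

8.5 dB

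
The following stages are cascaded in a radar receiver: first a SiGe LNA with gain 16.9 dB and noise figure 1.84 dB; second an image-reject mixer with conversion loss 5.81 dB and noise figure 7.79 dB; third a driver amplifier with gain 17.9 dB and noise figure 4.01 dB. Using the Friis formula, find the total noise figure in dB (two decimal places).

2.43 dB

Convert to linear (a loss of L dB is a gain of −L dB): F_i = 10^(NF_i/10), G_i = 10^(G_i,dB/10)
  Stage 1: F_1 = 10^(1.84/10) = 1.528, G_1 = 10^(16.9/10) = 48.98
  Stage 2: F_2 = 10^(7.79/10) = 6.012, G_2 = 10^(−5.81/10) = 0.2624
  Stage 3: F_3 = 10^(4.01/10) = 2.518, G_3 = 10^(17.9/10) = 61.66
Friis cascade:
  F = 1.528 + (6.012 − 1)/48.98 + (2.518 − 1)/12.85 = 1.748
NF = 10 log₁₀(1.748) = 2.43 dB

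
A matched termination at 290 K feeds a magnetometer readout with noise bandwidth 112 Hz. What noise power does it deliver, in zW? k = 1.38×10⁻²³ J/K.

448 zW

P_n = kTB = 1.38×10⁻²³ × 290 × 1.12×10² = 4.48×10⁻¹⁹ W = 448 zW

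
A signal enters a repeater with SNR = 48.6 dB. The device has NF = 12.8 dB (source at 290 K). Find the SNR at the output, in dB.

35.8 dB

By definition F = SNR_in/SNR_out, so in dB: SNR_out = SNR_in − NF
SNR_out = 48.6 − 12.8 = 35.8 dB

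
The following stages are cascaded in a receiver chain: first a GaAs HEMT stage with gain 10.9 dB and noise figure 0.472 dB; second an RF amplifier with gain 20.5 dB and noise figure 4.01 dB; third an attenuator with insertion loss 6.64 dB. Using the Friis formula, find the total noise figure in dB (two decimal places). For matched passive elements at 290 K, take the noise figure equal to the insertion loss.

0.94 dB

Convert to linear (a loss of L dB is a gain of −L dB): F_i = 10^(NF_i/10), G_i = 10^(G_i,dB/10)
  Stage 1: F_1 = 10^(0.472/10) = 1.115, G_1 = 10^(10.9/10) = 12.30
  Stage 2: F_2 = 10^(4.01/10) = 2.518, G_2 = 10^(20.5/10) = 112.2
  Stage 3: F_3 = 10^(6.64/10) = 4.613, G_3 = 10^(−6.64/10) = 0.2168
Friis cascade:
  F = 1.115 + (2.518 − 1)/12.30 + (4.613 − 1)/1380 = 1.241
NF = 10 log₁₀(1.241) = 0.94 dB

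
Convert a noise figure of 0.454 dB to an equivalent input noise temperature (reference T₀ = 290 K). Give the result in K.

F = 10^(0.454/10) = 1.1102
T_e = (F − 1)·T₀ = (1.1102 − 1) × 290 = 32.0 K

32.0 K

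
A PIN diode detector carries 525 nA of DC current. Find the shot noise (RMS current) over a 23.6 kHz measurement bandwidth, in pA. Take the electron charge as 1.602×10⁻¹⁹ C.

63.0 pA

I_n = √(2qI·B)
2qI·B = 2 × 1.602×10⁻¹⁹ × 5.25×10⁻⁷ × 2.36×10⁴ = 3.97×10⁻²¹ A²
I_n = √(3.97×10⁻²¹) = 6.30×10⁻¹¹ A = 63.0 pA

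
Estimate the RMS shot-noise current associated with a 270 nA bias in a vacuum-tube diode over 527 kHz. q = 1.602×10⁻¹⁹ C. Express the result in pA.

214 pA

I_n = √(2qI·B)
2qI·B = 2 × 1.602×10⁻¹⁹ × 2.70×10⁻⁷ × 5.27×10⁵ = 4.56×10⁻²⁰ A²
I_n = √(4.56×10⁻²⁰) = 2.14×10⁻¹⁰ A = 214 pA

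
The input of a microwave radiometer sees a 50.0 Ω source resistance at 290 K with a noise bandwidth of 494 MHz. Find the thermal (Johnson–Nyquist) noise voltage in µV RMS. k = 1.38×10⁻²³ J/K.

19.9 µV

V_n = √(4kTRB)
4kTRB = 4 × 1.38×10⁻²³ × 290 × 5.00×10¹ × 4.94×10⁸ = 3.95×10⁻¹⁰ V²
V_n = √(3.95×10⁻¹⁰) = 1.99×10⁻⁵ V = 19.9 µV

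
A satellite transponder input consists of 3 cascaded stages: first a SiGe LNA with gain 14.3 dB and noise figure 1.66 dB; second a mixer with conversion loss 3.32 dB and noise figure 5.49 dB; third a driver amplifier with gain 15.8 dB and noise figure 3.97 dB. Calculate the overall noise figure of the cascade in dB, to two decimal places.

2.25 dB

Convert to linear (a loss of L dB is a gain of −L dB): F_i = 10^(NF_i/10), G_i = 10^(G_i,dB/10)
  Stage 1: F_1 = 10^(1.66/10) = 1.466, G_1 = 10^(14.3/10) = 26.92
  Stage 2: F_2 = 10^(5.49/10) = 3.540, G_2 = 10^(−3.32/10) = 0.4656
  Stage 3: F_3 = 10^(3.97/10) = 2.495, G_3 = 10^(15.8/10) = 38.02
Friis cascade:
  F = 1.466 + (3.540 − 1)/26.92 + (2.495 − 1)/12.53 = 1.679
NF = 10 log₁₀(1.679) = 2.25 dB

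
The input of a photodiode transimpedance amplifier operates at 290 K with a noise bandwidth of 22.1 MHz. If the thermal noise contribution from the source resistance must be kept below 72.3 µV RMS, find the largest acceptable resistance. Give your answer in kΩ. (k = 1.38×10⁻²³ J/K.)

14.8 kΩ

Johnson–Nyquist: V_n = √(4kTRB) ⇒ R = V_n² / (4kTB)
4kTB = 4 × 1.38×10⁻²³ × 290 × 2.21×10⁷ = 3.54×10⁻¹³
R = (7.23×10⁻⁵)² / 3.54×10⁻¹³ = 1.48×10⁴ Ω = 14.8 kΩ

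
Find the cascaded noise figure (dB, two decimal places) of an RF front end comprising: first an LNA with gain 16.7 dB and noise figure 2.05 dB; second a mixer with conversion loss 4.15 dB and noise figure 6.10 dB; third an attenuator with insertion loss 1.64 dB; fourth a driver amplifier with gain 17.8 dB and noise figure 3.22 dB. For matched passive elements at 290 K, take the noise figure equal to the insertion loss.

2.51 dB

Convert to linear (a loss of L dB is a gain of −L dB): F_i = 10^(NF_i/10), G_i = 10^(G_i,dB/10)
  Stage 1: F_1 = 10^(2.05/10) = 1.603, G_1 = 10^(16.7/10) = 46.77
  Stage 2: F_2 = 10^(6.10/10) = 4.074, G_2 = 10^(−4.15/10) = 0.3846
  Stage 3: F_3 = 10^(1.64/10) = 1.459, G_3 = 10^(−1.64/10) = 0.6855
  Stage 4: F_4 = 10^(3.22/10) = 2.099, G_4 = 10^(17.8/10) = 60.26
Friis cascade:
  F = 1.603 + (4.074 − 1)/46.77 + (1.459 − 1)/17.99 + (2.099 − 1)/12.33 = 1.784
NF = 10 log₁₀(1.784) = 2.51 dB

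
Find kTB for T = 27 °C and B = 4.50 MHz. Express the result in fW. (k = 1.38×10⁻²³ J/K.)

18.6 fW

T = 27 °C + 273.15 = 300.15 K
P_n = kTB = 1.38×10⁻²³ × 300.15 × 4.50×10⁶ = 1.86×10⁻¹⁴ W = 18.6 fW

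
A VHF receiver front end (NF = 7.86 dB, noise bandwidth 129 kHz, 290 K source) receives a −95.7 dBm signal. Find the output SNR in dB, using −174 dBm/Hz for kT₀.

Noise floor: N = −174 + 10 log₁₀(B) + NF
10 log₁₀(1.29×10⁵) = 51.11 dB
N = −174 + 51.11 + 7.86 = −115.03 dBm
SNR = P_sig − N = −95.7 − (−115.03) = 19.33 dB → 19.3 dB

19.3 dB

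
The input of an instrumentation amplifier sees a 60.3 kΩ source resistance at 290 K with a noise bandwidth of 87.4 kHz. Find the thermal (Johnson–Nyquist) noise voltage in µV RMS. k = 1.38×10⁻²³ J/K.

V_n = √(4kTRB)
4kTRB = 4 × 1.38×10⁻²³ × 290 × 6.03×10⁴ × 8.74×10⁴ = 8.44×10⁻¹¹ V²
V_n = √(8.44×10⁻¹¹) = 9.19×10⁻⁶ V = 9.19 µV

9.19 µV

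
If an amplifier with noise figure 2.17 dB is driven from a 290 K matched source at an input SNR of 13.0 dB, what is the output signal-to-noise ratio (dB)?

By definition F = SNR_in/SNR_out, so in dB: SNR_out = SNR_in − NF
SNR_out = 13.0 − 2.17 = 10.83 dB

10.83 dB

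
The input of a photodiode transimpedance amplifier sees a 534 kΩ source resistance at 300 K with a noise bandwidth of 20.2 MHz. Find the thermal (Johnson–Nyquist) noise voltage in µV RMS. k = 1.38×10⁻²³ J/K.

423 µV

V_n = √(4kTRB)
4kTRB = 4 × 1.38×10⁻²³ × 300 × 5.34×10⁵ × 2.02×10⁷ = 1.79×10⁻⁷ V²
V_n = √(1.79×10⁻⁷) = 4.23×10⁻⁴ V = 423 µV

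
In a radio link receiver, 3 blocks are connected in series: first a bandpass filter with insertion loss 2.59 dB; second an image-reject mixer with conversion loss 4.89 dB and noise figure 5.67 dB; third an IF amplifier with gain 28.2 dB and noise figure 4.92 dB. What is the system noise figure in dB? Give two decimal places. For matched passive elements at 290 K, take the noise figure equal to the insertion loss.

Convert to linear (a loss of L dB is a gain of −L dB): F_i = 10^(NF_i/10), G_i = 10^(G_i,dB/10)
  Stage 1: F_1 = 10^(2.59/10) = 1.816, G_1 = 10^(−2.59/10) = 0.5508
  Stage 2: F_2 = 10^(5.67/10) = 3.690, G_2 = 10^(−4.89/10) = 0.3243
  Stage 3: F_3 = 10^(4.92/10) = 3.105, G_3 = 10^(28.2/10) = 660.7
Friis cascade:
  F = 1.816 + (3.690 − 1)/0.5508 + (3.105 − 1)/0.1786 = 18.48
NF = 10 log₁₀(18.48) = 12.67 dB

12.67 dB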